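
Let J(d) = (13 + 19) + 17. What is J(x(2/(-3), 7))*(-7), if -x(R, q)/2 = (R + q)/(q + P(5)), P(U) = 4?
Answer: -343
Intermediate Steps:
x(R, q) = -2*(R + q)/(4 + q) (x(R, q) = -2*(R + q)/(q + 4) = -2*(R + q)/(4 + q))
J(d) = 49 (J(d) = 32 + 17 = 49)
J(x(2/(-3), 7))*(-7) = 49*(-7) = -343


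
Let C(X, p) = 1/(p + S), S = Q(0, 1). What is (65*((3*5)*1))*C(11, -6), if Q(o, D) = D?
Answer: -195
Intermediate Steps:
S = 1
C(X, p) = 1/(1 + p) (C(X, p) = 1/(p + 1) = 1/(1 + p))
(65*((3*5)*1))*C(11, -6) = (65*((3*5)*1))/(1 - 6) = (65*(15*1))/(-5) = (65*15)*(-⅕) = 975*(-⅕) = -195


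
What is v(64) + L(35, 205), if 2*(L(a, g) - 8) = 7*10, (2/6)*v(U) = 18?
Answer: 97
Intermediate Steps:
v(U) = 54 (v(U) = 3*18 = 54)
L(a, g) = 43 (L(a, g) = 8 + (7*10)/2 = 8 + (½)*70 = 8 + 35 = 43)
v(64) + L(35, 205) = 54 + 43 = 97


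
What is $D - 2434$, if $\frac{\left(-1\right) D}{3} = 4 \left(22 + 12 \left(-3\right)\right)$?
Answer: $-2266$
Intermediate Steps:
$D = 168$ ($D = - 3 \cdot 4 \left(22 + 12 \left(-3\right)\right) = - 3 \cdot 4 \left(22 - 36\right) = - 3 \cdot 4 \left(-14\right) = \left(-3\right) \left(-56\right) = 168$)
$D - 2434 = 168 - 2434 = -2266$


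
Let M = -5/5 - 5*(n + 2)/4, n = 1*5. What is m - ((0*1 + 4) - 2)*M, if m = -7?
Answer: 25/2 ≈ 12.500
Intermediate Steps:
n = 5
M = -39/4 (M = -5/5 - 5*(5 + 2)/4 = -5*⅕ - 5*7*(¼) = -1 - 35*¼ = -1 - 35/4 = -39/4 ≈ -9.7500)
m - ((0*1 + 4) - 2)*M = -7 - ((0*1 + 4) - 2)*(-39)/4 = -7 - ((0 + 4) - 2)*(-39)/4 = -7 - (4 - 2)*(-39)/4 = -7 - 2*(-39)/4 = -7 - 1*(-39/2) = -7 + 39/2 = 25/2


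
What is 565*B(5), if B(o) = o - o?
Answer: 0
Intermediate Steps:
B(o) = 0
565*B(5) = 565*0 = 0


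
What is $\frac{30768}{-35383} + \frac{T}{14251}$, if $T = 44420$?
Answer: $\frac{1133238092}{504243133} \approx 2.2474$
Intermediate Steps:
$\frac{30768}{-35383} + \frac{T}{14251} = \frac{30768}{-35383} + \frac{44420}{14251} = 30768 \left(- \frac{1}{35383}\right) + 44420 \cdot \frac{1}{14251} = - \frac{30768}{35383} + \frac{44420}{14251} = \frac{1133238092}{504243133}$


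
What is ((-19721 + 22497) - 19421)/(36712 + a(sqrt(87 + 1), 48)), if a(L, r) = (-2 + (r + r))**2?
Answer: -16645/45548 ≈ -0.36544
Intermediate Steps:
a(L, r) = (-2 + 2*r)**2
((-19721 + 22497) - 19421)/(36712 + a(sqrt(87 + 1), 48)) = ((-19721 + 22497) - 19421)/(36712 + 4*(-1 + 48)**2) = (2776 - 19421)/(36712 + 4*47**2) = -16645/(36712 + 4*2209) = -16645/(36712 + 8836) = -16645/45548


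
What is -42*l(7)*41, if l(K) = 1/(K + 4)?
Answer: -1722/11 ≈ -156.55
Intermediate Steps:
l(K) = 1/(4 + K)
-42*l(7)*41 = -42/(4 + 7)*41 = -42/11*41 = -1722/11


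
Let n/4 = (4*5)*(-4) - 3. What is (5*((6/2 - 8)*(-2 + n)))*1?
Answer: 8350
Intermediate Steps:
n = -332 (n = 4*((4*5)*(-4) - 3) = 4*(20*(-4) - 3) = 4*(-80 - 3) = 4*(-83) = -332)
(5*((6/2 - 8)*(-2 + n)))*1 = (5*((6/2 - 8)*(-2 - 332)))*1 = (5*((6*(½) - 8)*(-334)))*1 = (5*((3 - 8)*(-334)))*1 = (5*(-5*(-334)))*1 = (5*1670)*1 = 8350*1 = 8350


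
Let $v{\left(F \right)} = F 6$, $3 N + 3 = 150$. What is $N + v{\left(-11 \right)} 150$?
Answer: $-9851$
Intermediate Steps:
$N = 49$ ($N = -1 + \frac{1}{3} \cdot 150 = -1 + 50 = 49$)
$v{\left(F \right)} = 6 F$
$N + v{\left(-11 \right)} 150 = 49 + 6 \left(-11\right) 150 = 49 - 9900 = -9851$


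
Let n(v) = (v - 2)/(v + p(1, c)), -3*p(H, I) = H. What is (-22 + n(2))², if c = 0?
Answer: 484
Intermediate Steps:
p(H, I) = -H/3
n(v) = (-2 + v)/(-⅓ + v) (n(v) = (v - 2)/(v - ⅓*1) = (-2 + v)/(v - ⅓) = (-2 + v)/(-⅓ + v))
(-22 + n(2))² = (-22 + 3*(-2 + 2)/(-1 + 3*2))² = (-22 + 3*0/(-1 + 6))² = (-22 + 3*0/5)² = (-22 + 3*(⅕)*0)² = (-22 + 0)² = (-22)² = 484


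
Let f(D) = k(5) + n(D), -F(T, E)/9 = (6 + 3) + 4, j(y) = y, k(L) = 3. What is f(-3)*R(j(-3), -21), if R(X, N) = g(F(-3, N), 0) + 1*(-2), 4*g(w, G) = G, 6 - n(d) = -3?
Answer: -24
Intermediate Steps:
n(d) = 9 (n(d) = 6 - 1*(-3) = 6 + 3 = 9)
F(T, E) = -117 (F(T, E) = -9*((6 + 3) + 4) = -9*(9 + 4) = -9*13 = -117)
g(w, G) = G/4
f(D) = 12 (f(D) = 3 + 9 = 12)
R(X, N) = -2 (R(X, N) = (¼)*0 + 1*(-2) = 0 - 2 = -2)
f(-3)*R(j(-3), -21) = 12*(-2) = -24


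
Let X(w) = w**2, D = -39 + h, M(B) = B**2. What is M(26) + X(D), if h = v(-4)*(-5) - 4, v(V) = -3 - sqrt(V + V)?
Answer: 1260 - 560*I*sqrt(2) ≈ 1260.0 - 791.96*I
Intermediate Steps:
v(V) = -3 - sqrt(2)*sqrt(V) (v(V) = -3 - sqrt(2*V) = -3 - sqrt(2)*sqrt(V))
h = 11 + 10*I*sqrt(2) (h = (-3 - sqrt(2)*sqrt(-4))*(-5) - 4 = (-3 - sqrt(2)*2*I)*(-5) - 4 = (-3 - 2*I*sqrt(2))*(-5) - 4 = (15 + 10*I*sqrt(2)) - 4 = 11 + 10*I*sqrt(2) ≈ 11.0 + 14.142*I)
D = -28 + 10*I*sqrt(2) (D = -39 + (11 + 10*I*sqrt(2)) = -28 + 10*I*sqrt(2) ≈ -28.0 + 14.142*I)
M(26) + X(D) = 26**2 + (-28 + 10*I*sqrt(2))**2 = 676 + (-28 + 10*I*sqrt(2))**2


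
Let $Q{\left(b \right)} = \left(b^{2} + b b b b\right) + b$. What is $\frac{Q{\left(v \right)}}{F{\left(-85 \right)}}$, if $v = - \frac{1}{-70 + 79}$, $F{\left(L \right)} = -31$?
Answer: $\frac{647}{203391} \approx 0.0031811$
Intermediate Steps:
$v = - \frac{1}{9} \approx -0.11111$
$Q{\left(b \right)} = b + b^{2} + b^{4}$ ($Q{\left(b \right)} = \left(b^{2} + b^{2} b b\right) + b = \left(b^{2} + b^{3} b\right) + b = \left(b^{2} + b^{4}\right) + b = b + b^{2} + b^{4}$)
$\frac{Q{\left(v \right)}}{F{\left(-85 \right)}} = \frac{\left(- \frac{1}{9}\right) \left(1 - \frac{1}{9} + \left(- \frac{1}{9}\right)^{3}\right)}{-31} = - \frac{1 - \frac{1}{9} - \frac{1}{729}}{9} \left(- \frac{1}{31}\right) = \left(- \frac{1}{9}\right) \frac{647}{729} \left(- \frac{1}{31}\right) = \left(- \frac{647}{6561}\right) \left(- \frac{1}{31}\right) = \frac{647}{203391}$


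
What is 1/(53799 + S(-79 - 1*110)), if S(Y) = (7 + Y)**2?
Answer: 1/86923 ≈ 1.1504e-5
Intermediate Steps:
1/(53799 + S(-79 - 1*110)) = 1/(53799 + (7 + (-79 - 1*110))**2) = 1/(53799 + (7 + (-79 - 110))**2) = 1/(53799 + (7 - 189)**2) = 1/(53799 + (-182)**2) = 1/(53799 + 33124) = 1/86923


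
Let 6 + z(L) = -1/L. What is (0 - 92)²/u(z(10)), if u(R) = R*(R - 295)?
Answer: 846400/183671 ≈ 4.6082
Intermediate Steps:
z(L) = -6 - 1/L
u(R) = R*(-295 + R)
(0 - 92)²/u(z(10)) = (0 - 92)²/(((-6 - 1/10)*(-295 + (-6 - 1/10)))) = (-92)²/(((-6 - 1*⅒)*(-295 + (-6 - 1*⅒)))) = 8464/(((-6 - ⅒)*(-295 + (-6 - ⅒)))) = 8464/((-61*(-295 - 61/10)/10)) = 8464/((-61/10*(-3011/10))) = 8464/(183671/100) = 8464*(100/183671) = 846400/183671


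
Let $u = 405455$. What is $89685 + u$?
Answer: $495140$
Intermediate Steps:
$89685 + u = 89685 + 405455 = 495140$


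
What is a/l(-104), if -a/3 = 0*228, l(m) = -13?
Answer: 0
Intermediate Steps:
a = 0 (a = -0*228 = -3*0 = 0)
a/l(-104) = 0/(-13) = 0*(-1/13) = 0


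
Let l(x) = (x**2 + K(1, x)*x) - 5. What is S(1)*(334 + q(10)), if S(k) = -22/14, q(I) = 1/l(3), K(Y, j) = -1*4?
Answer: -29381/56 ≈ -524.66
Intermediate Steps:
K(Y, j) = -4
l(x) = -5 + x**2 - 4*x (l(x) = (x**2 - 4*x) - 5 = -5 + x**2 - 4*x)
q(I) = -1/8 (q(I) = 1/(-5 + 3**2 - 4*3) = 1/(-5 + 9 - 12) = 1/(-8) = -1/8)
S(k) = -11/7 (S(k) = -22*1/14 = -11/7)
S(1)*(334 + q(10)) = -11*(334 - 1/8)/7 = -11/7*2671/8 = -29381/56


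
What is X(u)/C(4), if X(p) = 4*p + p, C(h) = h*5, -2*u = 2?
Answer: -1/4 ≈ -0.25000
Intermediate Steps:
u = -1 (u = -1/2*2 = -1)
C(h) = 5*h
X(p) = 5*p
X(u)/C(4) = (5*(-1))/((5*4)) = -5/20 = -5*1/20 = -1/4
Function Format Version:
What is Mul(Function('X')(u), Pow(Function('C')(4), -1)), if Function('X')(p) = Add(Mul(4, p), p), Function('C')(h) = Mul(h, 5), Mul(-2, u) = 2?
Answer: Rational(-1, 4) ≈ -0.25000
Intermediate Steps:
u = -1 (u = Mul(Rational(-1, 2), 2) = -1)
Function('C')(h) = Mul(5, h)
Function('X')(p) = Mul(5, p)
Mul(Function('X')(u), Pow(Function('C')(4), -1)) = Mul(Mul(5, -1), Pow(Mul(5, 4), -1)) = Mul(-5, Pow(20, -1)) = Mul(-5, Rational(1, 20)) = Rational(-1, 4)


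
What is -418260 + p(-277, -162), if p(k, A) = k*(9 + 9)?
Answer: -423246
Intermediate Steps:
p(k, A) = 18*k (p(k, A) = k*18 = 18*k)
-418260 + p(-277, -162) = -418260 + 18*(-277) = -418260 - 4986 = -423246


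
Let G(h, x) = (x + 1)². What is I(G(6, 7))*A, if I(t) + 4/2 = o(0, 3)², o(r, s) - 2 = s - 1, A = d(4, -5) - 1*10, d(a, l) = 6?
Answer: -56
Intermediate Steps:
G(h, x) = (1 + x)²
A = -4 (A = 6 - 1*10 = 6 - 10 = -4)
o(r, s) = 1 + s (o(r, s) = 2 + (s - 1) = 2 + (-1 + s) = 1 + s)
I(t) = 14 (I(t) = -2 + (1 + 3)² = -2 + 4² = -2 + 16 = 14)
I(G(6, 7))*A = 14*(-4) = -56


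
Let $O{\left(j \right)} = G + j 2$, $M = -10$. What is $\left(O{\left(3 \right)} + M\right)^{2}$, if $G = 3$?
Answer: $1$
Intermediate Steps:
$O{\left(j \right)} = 3 + 2 j$ ($O{\left(j \right)} = 3 + j 2 = 3 + 2 j$)
$\left(O{\left(3 \right)} + M\right)^{2} = \left(\left(3 + 2 \cdot 3\right) - 10\right)^{2} = \left(\left(3 + 6\right) - 10\right)^{2} = \left(9 - 10\right)^{2} = \left(-1\right)^{2} = 1$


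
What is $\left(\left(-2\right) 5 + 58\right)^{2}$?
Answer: $2304$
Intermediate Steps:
$\left(\left(-2\right) 5 + 58\right)^{2} = \left(-10 + 58\right)^{2} = 48^{2} = 2304$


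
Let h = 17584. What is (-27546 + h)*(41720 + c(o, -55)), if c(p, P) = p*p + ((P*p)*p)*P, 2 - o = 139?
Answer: -566207344868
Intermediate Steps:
o = -137 (o = 2 - 1*139 = 2 - 139 = -137)
c(p, P) = p² + P²*p² (c(p, P) = p² + (P*p²)*P = p² + P²*p²)
(-27546 + h)*(41720 + c(o, -55)) = (-27546 + 17584)*(41720 + (-137)²*(1 + (-55)²)) = -9962*(41720 + 18769*(1 + 3025)) = -9962*(41720 + 18769*3026) = -9962*(41720 + 56794994) = -9962*56836714 = -566207344868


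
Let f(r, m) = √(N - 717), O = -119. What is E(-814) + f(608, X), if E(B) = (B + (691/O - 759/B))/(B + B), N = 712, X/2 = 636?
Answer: 7211007/14336168 + I*√5 ≈ 0.50299 + 2.2361*I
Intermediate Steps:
X = 1272 (X = 2*636 = 1272)
f(r, m) = I*√5 (f(r, m) = √(712 - 717) = √(-5) = I*√5)
E(B) = (-691/119 + B - 759/B)/(2*B) (E(B) = (B + (691/(-119) - 759/B))/(B + B) = (B + (691*(-1/119) - 759/B))/((2*B)) = (B + (-691/119 - 759/B))*(1/(2*B)) = (-691/119 + B - 759/B)*(1/(2*B)) = (-691/119 + B - 759/B)/(2*B))
E(-814) + f(608, X) = (1/238)*(-90321 - 691*(-814) + 119*(-814)²)/(-814)² + I*√5 = (1/238)*(1/662596)*(-90321 + 562474 + 119*662596) + I*√5 = (1/238)*(1/662596)*(-90321 + 562474 + 78848924) + I*√5 = (1/238)*(1/662596)*79321077 + I*√5 = 7211007/14336168 + I*√5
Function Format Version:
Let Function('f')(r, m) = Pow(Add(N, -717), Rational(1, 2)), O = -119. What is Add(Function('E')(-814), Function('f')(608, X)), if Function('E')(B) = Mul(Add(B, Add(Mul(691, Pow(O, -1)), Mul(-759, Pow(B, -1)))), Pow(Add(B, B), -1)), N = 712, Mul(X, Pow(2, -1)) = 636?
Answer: Add(Rational(7211007, 14336168), Mul(I, Pow(5, Rational(1, 2)))) ≈ Add(0.50299, Mul(2.2361, I))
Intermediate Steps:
X = 1272 (X = Mul(2, 636) = 1272)
Function('f')(r, m) = Mul(I, Pow(5, Rational(1, 2))) (Function('f')(r, m) = Pow(Add(712, -717), Rational(1, 2)) = Pow(-5, Rational(1, 2)) = Mul(I, Pow(5, Rational(1, 2))))
Function('E')(B) = Mul(Rational(1, 2), Pow(B, -1), Add(Rational(-691, 119), B, Mul(-759, Pow(B, -1)))) (Function('E')(B) = Mul(Add(B, Add(Mul(691, Pow(-119, -1)), Mul(-759, Pow(B, -1)))), Pow(Add(B, B), -1)) = Mul(Add(B, Add(Mul(691, Rational(-1, 119)), Mul(-759, Pow(B, -1)))), Pow(Mul(2, B), -1)) = Mul(Add(B, Add(Rational(-691, 119), Mul(-759, Pow(B, -1)))), Mul(Rational(1, 2), Pow(B, -1))) = Mul(Add(Rational(-691, 119), B, Mul(-759, Pow(B, -1))), Mul(Rational(1, 2), Pow(B, -1))) = Mul(Rational(1, 2), Pow(B, -1), Add(Rational(-691, 119), B, Mul(-759, Pow(B, -1)))))
Add(Function('E')(-814), Function('f')(608, X)) = Add(Mul(Rational(1, 238), Pow(-814, -2), Add(-90321, Mul(-691, -814), Mul(119, Pow(-814, 2)))), Mul(I, Pow(5, Rational(1, 2)))) = Add(Mul(Rational(1, 238), Rational(1, 662596), Add(-90321, 562474, Mul(119, 662596))), Mul(I, Pow(5, Rational(1, 2)))) = Add(Mul(Rational(1, 238), Rational(1, 662596), Add(-90321, 562474, 78848924)), Mul(I, Pow(5, Rational(1, 2)))) = Add(Mul(Rational(1, 238), Rational(1, 662596), 79321077), Mul(I, Pow(5, Rational(1, 2)))) = Add(Rational(7211007, 14336168), Mul(I, Pow(5, Rational(1, 2))))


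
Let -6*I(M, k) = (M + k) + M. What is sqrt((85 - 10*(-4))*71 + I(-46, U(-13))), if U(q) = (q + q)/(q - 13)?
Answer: sqrt(320046)/6 ≈ 94.288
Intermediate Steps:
U(q) = 2*q/(-13 + q) (U(q) = (2*q)/(-13 + q) = 2*q/(-13 + q))
I(M, k) = -M/3 - k/6 (I(M, k) = -((M + k) + M)/6 = -(k + 2*M)/6 = -M/3 - k/6)
sqrt((85 - 10*(-4))*71 + I(-46, U(-13))) = sqrt((85 - 10*(-4))*71 + (-1/3*(-46) - (-13)/(3*(-13 - 13)))) = sqrt((85 + 40)*71 + (46/3 - (-13)/(3*(-26)))) = sqrt(125*71 + (46/3 - (-13)*(-1)/(3*26))) = sqrt(8875 + (46/3 - 1/6*1)) = sqrt(8875 + (46/3 - 1/6)) = sqrt(8875 + 91/6) = sqrt(53341/6) = sqrt(320046)/6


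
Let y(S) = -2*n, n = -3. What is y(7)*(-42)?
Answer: -252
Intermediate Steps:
y(S) = 6 (y(S) = -2*(-3) = 6)
y(7)*(-42) = 6*(-42) = -252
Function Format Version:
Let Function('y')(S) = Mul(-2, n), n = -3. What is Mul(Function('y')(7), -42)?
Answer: -252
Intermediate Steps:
Function('y')(S) = 6 (Function('y')(S) = Mul(-2, -3) = 6)
Mul(Function('y')(7), -42) = Mul(6, -42) = -252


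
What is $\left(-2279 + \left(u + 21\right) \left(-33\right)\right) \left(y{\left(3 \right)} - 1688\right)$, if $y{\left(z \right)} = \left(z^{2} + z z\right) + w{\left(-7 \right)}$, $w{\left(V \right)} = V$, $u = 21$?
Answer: $6146205$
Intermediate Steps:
$y{\left(z \right)} = -7 + 2 z^{2}$ ($y{\left(z \right)} = \left(z^{2} + z z\right) - 7 = \left(z^{2} + z^{2}\right) - 7 = 2 z^{2} - 7 = -7 + 2 z^{2}$)
$\left(-2279 + \left(u + 21\right) \left(-33\right)\right) \left(y{\left(3 \right)} - 1688\right) = \left(-2279 + \left(21 + 21\right) \left(-33\right)\right) \left(\left(-7 + 2 \cdot 3^{2}\right) - 1688\right) = \left(-2279 + 42 \left(-33\right)\right) \left(\left(-7 + 2 \cdot 9\right) - 1688\right) = \left(-2279 - 1386\right) \left(\left(-7 + 18\right) - 1688\right) = - 3665 \left(11 - 1688\right) = \left(-3665\right) \left(-1677\right) = 6146205$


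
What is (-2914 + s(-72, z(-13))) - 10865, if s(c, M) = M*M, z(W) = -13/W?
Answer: -13778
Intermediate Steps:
s(c, M) = M²
(-2914 + s(-72, z(-13))) - 10865 = (-2914 + (-13/(-13))²) - 10865 = (-2914 + (-13*(-1/13))²) - 10865 = (-2914 + 1²) - 10865 = (-2914 + 1) - 10865 = -2913 - 10865 = -13778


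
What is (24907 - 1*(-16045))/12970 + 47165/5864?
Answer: 425936289/38028040 ≈ 11.201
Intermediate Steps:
(24907 - 1*(-16045))/12970 + 47165/5864 = (24907 + 16045)*(1/12970) + 47165*(1/5864) = 40952*(1/12970) + 47165/5864 = 20476/6485 + 47165/5864 = 425936289/38028040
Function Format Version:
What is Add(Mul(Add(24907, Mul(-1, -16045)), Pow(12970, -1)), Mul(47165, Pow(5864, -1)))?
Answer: Rational(425936289, 38028040) ≈ 11.201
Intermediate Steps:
Add(Mul(Add(24907, Mul(-1, -16045)), Pow(12970, -1)), Mul(47165, Pow(5864, -1))) = Add(Mul(Add(24907, 16045), Rational(1, 12970)), Mul(47165, Rational(1, 5864))) = Add(Mul(40952, Rational(1, 12970)), Rational(47165, 5864)) = Add(Rational(20476, 6485), Rational(47165, 5864)) = Rational(425936289, 38028040)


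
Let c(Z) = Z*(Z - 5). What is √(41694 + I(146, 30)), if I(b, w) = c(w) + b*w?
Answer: 2*√11706 ≈ 216.39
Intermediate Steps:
c(Z) = Z*(-5 + Z)
I(b, w) = b*w + w*(-5 + w) (I(b, w) = w*(-5 + w) + b*w = b*w + w*(-5 + w))
√(41694 + I(146, 30)) = √(41694 + 30*(-5 + 146 + 30)) = √(41694 + 30*171) = √(41694 + 5130) = √46824 = 2*√11706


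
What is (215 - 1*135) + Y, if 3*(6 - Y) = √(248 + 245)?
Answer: 86 - √493/3 ≈ 78.599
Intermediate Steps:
Y = 6 - √493/3 (Y = 6 - √(248 + 245)/3 = 6 - √493/3 ≈ -1.4012)
(215 - 1*135) + Y = (215 - 1*135) + (6 - √493/3) = (215 - 135) + (6 - √493/3) = 80 + (6 - √493/3) = 86 - √493/3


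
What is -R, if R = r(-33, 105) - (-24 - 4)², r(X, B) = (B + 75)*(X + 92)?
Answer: -9836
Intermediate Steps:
r(X, B) = (75 + B)*(92 + X)
R = 9836 (R = (6900 + 75*(-33) + 92*105 + 105*(-33)) - (-24 - 4)² = (6900 - 2475 + 9660 - 3465) - 1*(-28)² = 10620 - 1*784 = 10620 - 784 = 9836)
-R = -1*9836 = -9836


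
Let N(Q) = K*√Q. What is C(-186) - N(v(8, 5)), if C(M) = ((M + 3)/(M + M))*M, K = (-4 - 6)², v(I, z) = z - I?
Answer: -183/2 - 100*I*√3 ≈ -91.5 - 173.21*I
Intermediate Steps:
K = 100 (K = (-10)² = 100)
N(Q) = 100*√Q
C(M) = 3/2 + M/2 (C(M) = ((3 + M)/((2*M)))*M = ((3 + M)*(1/(2*M)))*M = ((3 + M)/(2*M))*M = 3/2 + M/2)
C(-186) - N(v(8, 5)) = (3/2 + (½)*(-186)) - 100*√(5 - 1*8) = (3/2 - 93) - 100*√(5 - 8) = -183/2 - 100*√(-3) = -183/2 - 100*I*√3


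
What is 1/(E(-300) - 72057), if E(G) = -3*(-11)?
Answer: -1/72024 ≈ -1.3884e-5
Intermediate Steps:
E(G) = 33
1/(E(-300) - 72057) = 1/(33 - 72057) = 1/(-72024) = -1/72024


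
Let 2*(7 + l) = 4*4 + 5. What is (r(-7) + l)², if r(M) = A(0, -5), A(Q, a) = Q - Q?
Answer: 49/4 ≈ 12.250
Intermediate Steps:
l = 7/2 (l = -7 + (4*4 + 5)/2 = -7 + (16 + 5)/2 = -7 + (½)*21 = -7 + 21/2 = 7/2 ≈ 3.5000)
A(Q, a) = 0
r(M) = 0
(r(-7) + l)² = (0 + 7/2)² = (7/2)² = 49/4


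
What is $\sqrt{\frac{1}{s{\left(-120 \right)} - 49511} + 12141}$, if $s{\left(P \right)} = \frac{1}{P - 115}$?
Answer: $\frac{\sqrt{1643590618892569626}}{11635086} \approx 110.19$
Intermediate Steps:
$s{\left(P \right)} = \frac{1}{-115 + P}$
$\sqrt{\frac{1}{s{\left(-120 \right)} - 49511} + 12141} = \sqrt{\frac{1}{\frac{1}{-115 - 120} - 49511} + 12141} = \sqrt{\frac{1}{\frac{1}{-235} - 49511} + 12141} = \sqrt{\frac{1}{- \frac{1}{235} - 49511} + 12141} = \sqrt{\frac{1}{- \frac{11635086}{235}} + 12141} = \sqrt{- \frac{235}{11635086} + 12141} = \sqrt{\frac{141261578891}{11635086}} = \frac{\sqrt{1643590618892569626}}{11635086}$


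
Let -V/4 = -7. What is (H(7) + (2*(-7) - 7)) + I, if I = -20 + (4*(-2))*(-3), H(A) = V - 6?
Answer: 5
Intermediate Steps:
V = 28 (V = -4*(-7) = 28)
H(A) = 22 (H(A) = 28 - 6 = 22)
I = 4 (I = -20 - 8*(-3) = -20 + 24 = 4)
(H(7) + (2*(-7) - 7)) + I = (22 + (2*(-7) - 7)) + 4 = (22 + (-14 - 7)) + 4 = (22 - 21) + 4 = 1 + 4 = 5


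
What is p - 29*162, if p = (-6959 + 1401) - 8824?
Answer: -19080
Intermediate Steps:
p = -14382 (p = -5558 - 8824 = -14382)
p - 29*162 = -14382 - 29*162 = -14382 - 4698 = -19080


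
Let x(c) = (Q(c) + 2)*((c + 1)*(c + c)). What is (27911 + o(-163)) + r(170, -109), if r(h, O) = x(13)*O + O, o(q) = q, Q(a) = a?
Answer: -567501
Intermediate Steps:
x(c) = 2*c*(1 + c)*(2 + c) (x(c) = (c + 2)*((c + 1)*(c + c)) = (2 + c)*((1 + c)*(2*c)) = (2 + c)*(2*c*(1 + c)) = 2*c*(1 + c)*(2 + c))
r(h, O) = 5461*O (r(h, O) = (2*13*(2 + 13² + 3*13))*O + O = (2*13*(2 + 169 + 39))*O + O = (2*13*210)*O + O = 5460*O + O = 5461*O)
(27911 + o(-163)) + r(170, -109) = (27911 - 163) + 5461*(-109) = 27748 - 595249 = -567501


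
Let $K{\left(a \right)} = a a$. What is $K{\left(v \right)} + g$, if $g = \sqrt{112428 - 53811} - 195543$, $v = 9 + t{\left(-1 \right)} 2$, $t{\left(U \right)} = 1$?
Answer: $-195422 + 3 \sqrt{6513} \approx -1.9518 \cdot 10^{5}$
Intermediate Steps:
$v = 11$ ($v = 9 + 1 \cdot 2 = 9 + 2 = 11$)
$K{\left(a \right)} = a^{2}$
$g = -195543 + 3 \sqrt{6513}$ ($g = \sqrt{58617} - 195543 = 3 \sqrt{6513} - 195543 = -195543 + 3 \sqrt{6513} \approx -1.953 \cdot 10^{5}$)
$K{\left(v \right)} + g = 11^{2} - \left(195543 - 3 \sqrt{6513}\right) = 121 - \left(195543 - 3 \sqrt{6513}\right) = -195422 + 3 \sqrt{6513}$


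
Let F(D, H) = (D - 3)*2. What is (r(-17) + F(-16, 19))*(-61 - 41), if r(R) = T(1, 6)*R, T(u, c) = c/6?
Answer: 5610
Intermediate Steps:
T(u, c) = c/6 (T(u, c) = c*(⅙) = c/6)
r(R) = R (r(R) = ((⅙)*6)*R = 1*R = R)
F(D, H) = -6 + 2*D (F(D, H) = (-3 + D)*2 = -6 + 2*D)
(r(-17) + F(-16, 19))*(-61 - 41) = (-17 + (-6 + 2*(-16)))*(-61 - 41) = (-17 + (-6 - 32))*(-102) = (-17 - 38)*(-102) = -55*(-102) = 5610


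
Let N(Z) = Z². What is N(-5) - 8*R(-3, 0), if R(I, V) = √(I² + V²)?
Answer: 1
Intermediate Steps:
N(-5) - 8*R(-3, 0) = (-5)² - 8*√((-3)² + 0²) = 25 - 8*√(9 + 0) = 25 - 8*√9 = 25 - 8*3 = 25 - 24 = 1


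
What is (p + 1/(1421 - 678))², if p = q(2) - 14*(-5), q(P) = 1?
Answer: 2782984516/552049 ≈ 5041.2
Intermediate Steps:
p = 71 (p = 1 - 14*(-5) = 1 + 70 = 71)
(p + 1/(1421 - 678))² = (71 + 1/(1421 - 678))² = (71 + 1/743)² = (52754/743)² = 2782984516/552049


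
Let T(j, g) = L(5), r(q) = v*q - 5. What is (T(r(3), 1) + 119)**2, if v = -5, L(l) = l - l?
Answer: 14161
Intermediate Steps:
L(l) = 0
r(q) = -5 - 5*q (r(q) = -5*q - 5 = -5 - 5*q)
T(j, g) = 0
(T(r(3), 1) + 119)**2 = (0 + 119)**2 = 119**2 = 14161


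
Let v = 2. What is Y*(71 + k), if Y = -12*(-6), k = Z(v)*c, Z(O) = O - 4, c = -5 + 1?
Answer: 5688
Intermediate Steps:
c = -4
Z(O) = -4 + O
k = 8 (k = (-4 + 2)*(-4) = -2*(-4) = 8)
Y = 72
Y*(71 + k) = 72*(71 + 8) = 72*79 = 5688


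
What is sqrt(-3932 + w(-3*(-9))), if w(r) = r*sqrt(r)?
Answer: sqrt(-3932 + 81*sqrt(3)) ≈ 61.577*I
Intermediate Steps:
w(r) = r**(3/2)
sqrt(-3932 + w(-3*(-9))) = sqrt(-3932 + (-3*(-9))**(3/2)) = sqrt(-3932 + 27**(3/2)) = sqrt(-3932 + 81*sqrt(3))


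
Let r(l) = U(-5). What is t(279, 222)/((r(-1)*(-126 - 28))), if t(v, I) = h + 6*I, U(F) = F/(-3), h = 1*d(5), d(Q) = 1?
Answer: -3999/770 ≈ -5.1935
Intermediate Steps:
h = 1 (h = 1*1 = 1)
U(F) = -F/3 (U(F) = F*(-⅓) = -F/3)
r(l) = 5/3 (r(l) = -⅓*(-5) = 5/3)
t(v, I) = 1 + 6*I
t(279, 222)/((r(-1)*(-126 - 28))) = (1 + 6*222)/((5*(-126 - 28)/3)) = (1 + 1332)/(((5/3)*(-154))) = 1333/(-770/3) = 1333*(-3/770) = -3999/770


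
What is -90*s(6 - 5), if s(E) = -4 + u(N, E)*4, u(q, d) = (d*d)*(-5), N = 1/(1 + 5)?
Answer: 2160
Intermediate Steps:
N = 1/6 ≈ 0.16667
u(q, d) = -5*d**2 (u(q, d) = d**2*(-5) = -5*d**2)
s(E) = -4 - 20*E**2 (s(E) = -4 - 5*E**2*4 = -4 - 20*E**2)
-90*s(6 - 5) = -90*(-4 - 20*(6 - 5)**2) = -90*(-4 - 20*1**2) = -90*(-4 - 20*1) = -90*(-4 - 20) = -90*(-24) = 2160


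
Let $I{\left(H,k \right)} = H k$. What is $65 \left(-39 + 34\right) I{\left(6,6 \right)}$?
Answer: $-11700$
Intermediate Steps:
$65 \left(-39 + 34\right) I{\left(6,6 \right)} = 65 \left(-39 + 34\right) 6 \cdot 6 = 65 \left(-5\right) 36 = \left(-325\right) 36 = -11700$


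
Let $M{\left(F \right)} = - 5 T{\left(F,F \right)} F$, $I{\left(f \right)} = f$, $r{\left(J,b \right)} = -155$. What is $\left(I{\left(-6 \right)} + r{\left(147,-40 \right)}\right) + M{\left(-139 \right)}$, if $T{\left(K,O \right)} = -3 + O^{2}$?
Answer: $13425849$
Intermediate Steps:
$M{\left(F \right)} = F \left(15 - 5 F^{2}\right)$ ($M{\left(F \right)} = - 5 \left(-3 + F^{2}\right) F = \left(15 - 5 F^{2}\right) F = F \left(15 - 5 F^{2}\right)$)
$\left(I{\left(-6 \right)} + r{\left(147,-40 \right)}\right) + M{\left(-139 \right)} = \left(-6 - 155\right) + 5 \left(-139\right) \left(3 - \left(-139\right)^{2}\right) = -161 + 5 \left(-139\right) \left(3 - 19321\right) = -161 + 5 \left(-139\right) \left(-19318\right) = -161 + 13426010 = 13425849$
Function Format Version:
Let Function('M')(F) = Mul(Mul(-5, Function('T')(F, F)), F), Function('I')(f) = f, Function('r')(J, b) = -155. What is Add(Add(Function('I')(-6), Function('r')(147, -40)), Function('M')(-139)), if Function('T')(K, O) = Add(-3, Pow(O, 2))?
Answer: 13425849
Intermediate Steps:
Function('M')(F) = Mul(F, Add(15, Mul(-5, Pow(F, 2)))) (Function('M')(F) = Mul(Mul(-5, Add(-3, Pow(F, 2))), F) = Mul(Add(15, Mul(-5, Pow(F, 2))), F) = Mul(F, Add(15, Mul(-5, Pow(F, 2)))))
Add(Add(Function('I')(-6), Function('r')(147, -40)), Function('M')(-139)) = Add(Add(-6, -155), Mul(5, -139, Add(3, Mul(-1, Pow(-139, 2))))) = Add(-161, Mul(5, -139, Add(3, Mul(-1, 19321)))) = Add(-161, Mul(5, -139, Add(3, -19321))) = Add(-161, Mul(5, -139, -19318)) = Add(-161, 13426010) = 13425849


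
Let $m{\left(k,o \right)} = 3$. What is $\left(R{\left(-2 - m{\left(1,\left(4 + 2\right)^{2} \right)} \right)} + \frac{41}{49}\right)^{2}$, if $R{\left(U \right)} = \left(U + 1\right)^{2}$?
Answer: $\frac{680625}{2401} \approx 283.48$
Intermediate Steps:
$R{\left(U \right)} = \left(1 + U\right)^{2}$
$\left(R{\left(-2 - m{\left(1,\left(4 + 2\right)^{2} \right)} \right)} + \frac{41}{49}\right)^{2} = \left(\left(1 - 5\right)^{2} + \frac{41}{49}\right)^{2} = \left(\left(-4\right)^{2} + \frac{41}{49}\right)^{2} = \left(16 + \frac{41}{49}\right)^{2} = \left(\frac{825}{49}\right)^{2} = \frac{680625}{2401}$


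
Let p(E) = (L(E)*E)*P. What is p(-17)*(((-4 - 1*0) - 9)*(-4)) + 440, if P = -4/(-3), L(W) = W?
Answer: 61432/3 ≈ 20477.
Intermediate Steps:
P = 4/3 (P = -4*(-⅓) = 4/3 ≈ 1.3333)
p(E) = 4*E²/3 (p(E) = (E*E)*(4/3) = E²*(4/3) = 4*E²/3)
p(-17)*(((-4 - 1*0) - 9)*(-4)) + 440 = ((4/3)*(-17)²)*(((-4 - 1*0) - 9)*(-4)) + 440 = ((4/3)*289)*(((-4 + 0) - 9)*(-4)) + 440 = 1156*((-4 - 9)*(-4))/3 + 440 = 1156*(-13*(-4))/3 + 440 = (1156/3)*52 + 440 = 60112/3 + 440 = 61432/3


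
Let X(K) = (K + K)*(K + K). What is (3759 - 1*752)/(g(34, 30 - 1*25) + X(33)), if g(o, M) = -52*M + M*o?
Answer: 3007/4266 ≈ 0.70488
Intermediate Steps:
X(K) = 4*K**2 (X(K) = (2*K)*(2*K) = 4*K**2)
(3759 - 1*752)/(g(34, 30 - 1*25) + X(33)) = (3759 - 1*752)/((30 - 1*25)*(-52 + 34) + 4*33**2) = (3759 - 752)/((30 - 25)*(-18) + 4*1089) = 3007/(5*(-18) + 4356) = 3007/(-90 + 4356) = 3007/4266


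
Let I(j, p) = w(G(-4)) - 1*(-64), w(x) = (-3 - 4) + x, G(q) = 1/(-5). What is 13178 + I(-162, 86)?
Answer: 66174/5 ≈ 13235.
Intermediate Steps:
G(q) = -⅕
w(x) = -7 + x
I(j, p) = 284/5 (I(j, p) = (-7 - ⅕) - 1*(-64) = -36/5 + 64 = 284/5)
13178 + I(-162, 86) = 13178 + 284/5 = 66174/5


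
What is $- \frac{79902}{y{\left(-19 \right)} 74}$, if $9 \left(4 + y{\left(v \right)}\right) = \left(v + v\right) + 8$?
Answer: $\frac{119853}{814} \approx 147.24$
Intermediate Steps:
$y{\left(v \right)} = - \frac{28}{9} + \frac{2 v}{9}$ ($y{\left(v \right)} = -4 + \frac{\left(v + v\right) + 8}{9} = -4 + \frac{2 v + 8}{9} = -4 + \frac{8 + 2 v}{9} = -4 + \left(\frac{8}{9} + \frac{2 v}{9}\right) = - \frac{28}{9} + \frac{2 v}{9}$)
$- \frac{79902}{y{\left(-19 \right)} 74} = - \frac{79902}{\left(- \frac{28}{9} + \frac{2}{9} \left(-19\right)\right) 74} = - \frac{79902}{\left(- \frac{28}{9} - \frac{38}{9}\right) 74} = - \frac{79902}{\left(- \frac{22}{3}\right) 74} = - \frac{79902}{- \frac{1628}{3}} = \left(-79902\right) \left(- \frac{3}{1628}\right) = \frac{119853}{814}$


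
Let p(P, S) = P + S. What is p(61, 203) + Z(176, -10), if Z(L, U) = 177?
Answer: 441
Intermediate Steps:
p(61, 203) + Z(176, -10) = (61 + 203) + 177 = 264 + 177 = 441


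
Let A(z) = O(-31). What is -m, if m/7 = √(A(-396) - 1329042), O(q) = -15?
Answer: -21*I*√147673 ≈ -8069.9*I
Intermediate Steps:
A(z) = -15
m = 21*I*√147673 (m = 7*√(-15 - 1329042) = 7*√(-1329057) = 7*(3*I*√147673) = 21*I*√147673 ≈ 8069.9*I)
-m = -21*I*√147673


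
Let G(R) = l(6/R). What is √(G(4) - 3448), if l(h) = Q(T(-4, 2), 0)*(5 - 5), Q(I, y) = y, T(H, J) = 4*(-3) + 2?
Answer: 2*I*√862 ≈ 58.72*I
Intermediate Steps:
T(H, J) = -10 (T(H, J) = -12 + 2 = -10)
l(h) = 0 (l(h) = 0*(5 - 5) = 0*0 = 0)
G(R) = 0
√(G(4) - 3448) = √(0 - 3448) = √(-3448) = 2*I*√862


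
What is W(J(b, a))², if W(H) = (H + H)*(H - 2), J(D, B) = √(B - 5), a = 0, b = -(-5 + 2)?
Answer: 20 + 80*I*√5 ≈ 20.0 + 178.89*I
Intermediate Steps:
b = 3 (b = -1*(-3) = 3)
J(D, B) = √(-5 + B)
W(H) = 2*H*(-2 + H) (W(H) = (2*H)*(-2 + H) = 2*H*(-2 + H))
W(J(b, a))² = (2*√(-5 + 0)*(-2 + √(-5 + 0)))² = (2*√(-5)*(-2 + √(-5)))² = (2*(I*√5)*(-2 + I*√5))² = (2*I*√5*(-2 + I*√5))² = -20*(-2 + I*√5)²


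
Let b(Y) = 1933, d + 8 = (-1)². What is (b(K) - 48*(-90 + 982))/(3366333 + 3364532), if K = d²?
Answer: -40883/6730865 ≈ -0.0060740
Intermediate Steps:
d = -7 (d = -8 + (-1)² = -8 + 1 = -7)
K = 49 (K = (-7)² = 49)
(b(K) - 48*(-90 + 982))/(3366333 + 3364532) = (1933 - 48*(-90 + 982))/(3366333 + 3364532) = (1933 - 48*892)/6730865 = (1933 - 42816)*(1/6730865) = -40883*1/6730865 = -40883/6730865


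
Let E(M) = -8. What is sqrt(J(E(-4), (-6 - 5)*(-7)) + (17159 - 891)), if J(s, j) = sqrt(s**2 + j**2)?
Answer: sqrt(16268 + sqrt(5993)) ≈ 127.85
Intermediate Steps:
J(s, j) = sqrt(j**2 + s**2)
sqrt(J(E(-4), (-6 - 5)*(-7)) + (17159 - 891)) = sqrt(sqrt(((-6 - 5)*(-7))**2 + (-8)**2) + (17159 - 891)) = sqrt(sqrt((-11*(-7))**2 + 64) + 16268) = sqrt(sqrt(77**2 + 64) + 16268) = sqrt(sqrt(5929 + 64) + 16268) = sqrt(sqrt(5993) + 16268) = sqrt(16268 + sqrt(5993))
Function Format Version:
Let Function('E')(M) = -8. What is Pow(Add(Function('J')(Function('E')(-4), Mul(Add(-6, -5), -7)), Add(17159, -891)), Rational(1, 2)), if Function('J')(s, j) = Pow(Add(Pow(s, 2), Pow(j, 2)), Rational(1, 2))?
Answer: Pow(Add(16268, Pow(5993, Rational(1, 2))), Rational(1, 2)) ≈ 127.85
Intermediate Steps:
Function('J')(s, j) = Pow(Add(Pow(j, 2), Pow(s, 2)), Rational(1, 2))
Pow(Add(Function('J')(Function('E')(-4), Mul(Add(-6, -5), -7)), Add(17159, -891)), Rational(1, 2)) = Pow(Add(Pow(Add(Pow(Mul(Add(-6, -5), -7), 2), Pow(-8, 2)), Rational(1, 2)), Add(17159, -891)), Rational(1, 2)) = Pow(Add(Pow(Add(Pow(Mul(-11, -7), 2), 64), Rational(1, 2)), 16268), Rational(1, 2)) = Pow(Add(Pow(Add(Pow(77, 2), 64), Rational(1, 2)), 16268), Rational(1, 2)) = Pow(Add(Pow(Add(5929, 64), Rational(1, 2)), 16268), Rational(1, 2)) = Pow(Add(Pow(5993, Rational(1, 2)), 16268), Rational(1, 2)) = Pow(Add(16268, Pow(5993, Rational(1, 2))), Rational(1, 2))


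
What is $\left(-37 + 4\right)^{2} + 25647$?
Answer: $26736$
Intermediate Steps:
$\left(-37 + 4\right)^{2} + 25647 = \left(-33\right)^{2} + 25647 = 1089 + 25647 = 26736$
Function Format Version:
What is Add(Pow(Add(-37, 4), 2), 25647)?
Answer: 26736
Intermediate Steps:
Add(Pow(Add(-37, 4), 2), 25647) = Add(Pow(-33, 2), 25647) = Add(1089, 25647) = 26736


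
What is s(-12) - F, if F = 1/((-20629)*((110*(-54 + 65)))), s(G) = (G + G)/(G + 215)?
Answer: -85580851/723871610 ≈ -0.11823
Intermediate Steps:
s(G) = 2*G/(215 + G) (s(G) = (2*G)/(215 + G) = 2*G/(215 + G))
F = -1/24961090 (F = -1/(20629*(110*11)) = -1/20629/1210 = -1/20629*1/1210 = -1/24961090 ≈ -4.0062e-8)
s(-12) - F = 2*(-12)/(215 - 12) - 1*(-1/24961090) = 2*(-12)/203 + 1/24961090 = 2*(-12)*(1/203) + 1/24961090 = -24/203 + 1/24961090 = -85580851/723871610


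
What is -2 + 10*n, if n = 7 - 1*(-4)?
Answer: 108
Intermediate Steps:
n = 11 (n = 7 + 4 = 11)
-2 + 10*n = -2 + 10*11 = -2 + 110 = 108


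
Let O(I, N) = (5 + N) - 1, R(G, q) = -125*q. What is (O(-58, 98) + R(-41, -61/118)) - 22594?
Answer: -2646431/118 ≈ -22427.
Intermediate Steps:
O(I, N) = 4 + N
(O(-58, 98) + R(-41, -61/118)) - 22594 = ((4 + 98) - (-7625)/118) - 22594 = (102 - (-7625)/118) - 22594 = (102 - 125*(-61/118)) - 22594 = (102 + 7625/118) - 22594 = 19661/118 - 22594 = -2646431/118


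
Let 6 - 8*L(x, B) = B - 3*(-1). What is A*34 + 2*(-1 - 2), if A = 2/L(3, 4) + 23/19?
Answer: -9668/19 ≈ -508.84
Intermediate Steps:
L(x, B) = 3/8 - B/8 (L(x, B) = 3/4 - (B - 3*(-1))/8 = 3/4 - (B + 3)/8 = 3/4 - (3 + B)/8 = 3/4 + (-3/8 - B/8) = 3/8 - B/8)
A = -281/19 (A = 2/(3/8 - 1/8*4) + 23/19 = 2/(3/8 - 1/2) + 23*(1/19) = 2/(-1/8) + 23/19 = 2*(-8) + 23/19 = -16 + 23/19 = -281/19 ≈ -14.789)
A*34 + 2*(-1 - 2) = -281/19*34 + 2*(-1 - 2) = -9554/19 + 2*(-3) = -9554/19 - 6 = -9668/19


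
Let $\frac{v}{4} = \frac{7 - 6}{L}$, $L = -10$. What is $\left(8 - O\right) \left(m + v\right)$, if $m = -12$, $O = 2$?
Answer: $- \frac{372}{5} \approx -74.4$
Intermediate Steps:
$v = - \frac{2}{5}$ ($v = 4 \frac{7 - 6}{-10} = 4 \cdot 1 \left(- \frac{1}{10}\right) = 4 \left(- \frac{1}{10}\right) = - \frac{2}{5} \approx -0.4$)
$\left(8 - O\right) \left(m + v\right) = \left(8 - 2\right) \left(-12 - \frac{2}{5}\right) = \left(8 - 2\right) \left(- \frac{62}{5}\right) = 6 \left(- \frac{62}{5}\right) = - \frac{372}{5}$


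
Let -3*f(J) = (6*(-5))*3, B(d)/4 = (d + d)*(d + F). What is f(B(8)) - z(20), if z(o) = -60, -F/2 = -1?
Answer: 90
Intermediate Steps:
F = 2 (F = -2*(-1) = 2)
B(d) = 8*d*(2 + d) (B(d) = 4*((d + d)*(d + 2)) = 4*((2*d)*(2 + d)) = 4*(2*d*(2 + d)) = 8*d*(2 + d))
f(J) = 30 (f(J) = -6*(-5)*3/3 = -(-10)*3 = -⅓*(-90) = 30)
f(B(8)) - z(20) = 30 - 1*(-60) = 30 + 60 = 90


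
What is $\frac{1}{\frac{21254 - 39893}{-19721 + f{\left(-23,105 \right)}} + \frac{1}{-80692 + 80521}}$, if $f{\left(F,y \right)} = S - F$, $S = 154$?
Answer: $\frac{3342024}{3167725} \approx 1.055$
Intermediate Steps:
$f{\left(F,y \right)} = 154 - F$
$\frac{1}{\frac{21254 - 39893}{-19721 + f{\left(-23,105 \right)}} + \frac{1}{-80692 + 80521}} = \frac{1}{\frac{21254 - 39893}{-19721 + \left(154 - -23\right)} + \frac{1}{-80692 + 80521}} = \frac{1}{- \frac{18639}{-19721 + \left(154 + 23\right)} + \frac{1}{-171}} = \frac{1}{- \frac{18639}{-19721 + 177} - \frac{1}{171}} = \frac{1}{- \frac{18639}{-19544} - \frac{1}{171}} = \frac{1}{\left(-18639\right) \left(- \frac{1}{19544}\right) - \frac{1}{171}} = \frac{1}{\frac{18639}{19544} - \frac{1}{171}} = \frac{1}{\frac{3167725}{3342024}} = \frac{3342024}{3167725}$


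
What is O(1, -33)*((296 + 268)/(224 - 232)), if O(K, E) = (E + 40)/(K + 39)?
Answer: -987/80 ≈ -12.337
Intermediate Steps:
O(K, E) = (40 + E)/(39 + K)
O(1, -33)*((296 + 268)/(224 - 232)) = ((40 - 33)/(39 + 1))*((296 + 268)/(224 - 232)) = (7/40)*(564/(-8)) = ((1/40)*7)*(564*(-1/8)) = (7/40)*(-141/2) = -987/80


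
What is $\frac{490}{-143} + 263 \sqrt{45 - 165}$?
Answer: $- \frac{490}{143} + 526 i \sqrt{30} \approx -3.4266 + 2881.0 i$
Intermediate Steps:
$\frac{490}{-143} + 263 \sqrt{45 - 165} = 490 \left(- \frac{1}{143}\right) + 263 \sqrt{-120} = - \frac{490}{143} + 263 \cdot 2 i \sqrt{30} = - \frac{490}{143} + 526 i \sqrt{30}$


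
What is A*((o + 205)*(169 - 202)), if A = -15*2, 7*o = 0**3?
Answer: 202950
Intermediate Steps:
o = 0 (o = (1/7)*0**3 = (1/7)*0 = 0)
A = -30
A*((o + 205)*(169 - 202)) = -30*(0 + 205)*(169 - 202) = -6150*(-33) = -30*(-6765) = 202950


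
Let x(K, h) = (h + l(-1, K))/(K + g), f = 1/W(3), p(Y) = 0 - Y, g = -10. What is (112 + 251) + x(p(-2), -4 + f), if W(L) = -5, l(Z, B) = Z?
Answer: 7273/20 ≈ 363.65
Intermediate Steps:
p(Y) = -Y
f = -⅕ (f = 1/(-5) = -⅕ ≈ -0.20000)
x(K, h) = (-1 + h)/(-10 + K) (x(K, h) = (h - 1)/(K - 10) = (-1 + h)/(-10 + K))
(112 + 251) + x(p(-2), -4 + f) = (112 + 251) + (-1 + (-4 - ⅕))/(-10 - 1*(-2)) = 363 + (-1 - 21/5)/(-10 + 2) = 363 - 26/5/(-8) = 363 - ⅛*(-26/5) = 363 + 13/20 = 7273/20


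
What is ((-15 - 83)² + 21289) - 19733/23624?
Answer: 729796499/23624 ≈ 30892.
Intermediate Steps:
((-15 - 83)² + 21289) - 19733/23624 = ((-98)² + 21289) - 19733*1/23624 = (9604 + 21289) - 19733/23624 = 30893 - 19733/23624 = 729796499/23624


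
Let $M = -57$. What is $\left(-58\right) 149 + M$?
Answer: $-8699$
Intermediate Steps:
$\left(-58\right) 149 + M = \left(-58\right) 149 - 57 = -8642 - 57 = -8699$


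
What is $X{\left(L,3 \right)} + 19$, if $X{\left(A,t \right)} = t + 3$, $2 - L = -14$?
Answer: $25$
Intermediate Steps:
$L = 16$ ($L = 2 - -14 = 2 + 14 = 16$)
$X{\left(A,t \right)} = 3 + t$
$X{\left(L,3 \right)} + 19 = \left(3 + 3\right) + 19 = 6 + 19 = 25$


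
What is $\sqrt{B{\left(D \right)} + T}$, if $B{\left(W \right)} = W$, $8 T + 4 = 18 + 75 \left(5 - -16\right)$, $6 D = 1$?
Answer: $\frac{\sqrt{28626}}{12} \approx 14.099$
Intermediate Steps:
$D = \frac{1}{6}$ ($D = \frac{1}{6} \cdot 1 = \frac{1}{6} \approx 0.16667$)
$T = \frac{1589}{8}$ ($T = - \frac{1}{2} + \frac{18 + 75 \left(5 - -16\right)}{8} = - \frac{1}{2} + \frac{18 + 75 \left(5 + 16\right)}{8} = - \frac{1}{2} + \frac{18 + 75 \cdot 21}{8} = - \frac{1}{2} + \frac{18 + 1575}{8} = - \frac{1}{2} + \frac{1}{8} \cdot 1593 = - \frac{1}{2} + \frac{1593}{8} = \frac{1589}{8} \approx 198.63$)
$\sqrt{B{\left(D \right)} + T} = \sqrt{\frac{1}{6} + \frac{1589}{8}} = \sqrt{\frac{4771}{24}} = \frac{\sqrt{28626}}{12}$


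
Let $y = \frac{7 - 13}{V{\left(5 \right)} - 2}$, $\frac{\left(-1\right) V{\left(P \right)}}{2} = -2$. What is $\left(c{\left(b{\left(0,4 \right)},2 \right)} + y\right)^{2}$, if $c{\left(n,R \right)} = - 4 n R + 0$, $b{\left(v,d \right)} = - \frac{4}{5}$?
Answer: $\frac{289}{25} \approx 11.56$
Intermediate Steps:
$b{\left(v,d \right)} = - \frac{4}{5}$ ($b{\left(v,d \right)} = \left(-4\right) \frac{1}{5} = - \frac{4}{5}$)
$V{\left(P \right)} = 4$ ($V{\left(P \right)} = \left(-2\right) \left(-2\right) = 4$)
$c{\left(n,R \right)} = - 4 R n$ ($c{\left(n,R \right)} = - 4 R n + 0 = - 4 R n$)
$y = -3$ ($y = \frac{7 - 13}{4 - 2} = - \frac{6}{2} = \left(-6\right) \frac{1}{2} = -3$)
$\left(c{\left(b{\left(0,4 \right)},2 \right)} + y\right)^{2} = \left(\left(-4\right) 2 \left(- \frac{4}{5}\right) - 3\right)^{2} = \left(\frac{32}{5} - 3\right)^{2} = \left(\frac{17}{5}\right)^{2} = \frac{289}{25}$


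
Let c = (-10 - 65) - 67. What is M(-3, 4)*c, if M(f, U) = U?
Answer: -568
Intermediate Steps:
c = -142 (c = -75 - 67 = -142)
M(-3, 4)*c = 4*(-142) = -568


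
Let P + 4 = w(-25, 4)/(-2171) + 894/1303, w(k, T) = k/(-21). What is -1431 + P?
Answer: -85205553976/59405073 ≈ -1434.3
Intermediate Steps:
w(k, T) = -k/21 (w(k, T) = k*(-1/21) = -k/21)
P = -196894513/59405073 (P = -4 + (-1/21*(-25)/(-2171) + 894/1303) = -4 + ((25/21)*(-1/2171) + 894*(1/1303)) = -4 + (-25/45591 + 894/1303) = -4 + 40725779/59405073 = -196894513/59405073 ≈ -3.3144)
-1431 + P = -1431 - 196894513/59405073 = -85205553976/59405073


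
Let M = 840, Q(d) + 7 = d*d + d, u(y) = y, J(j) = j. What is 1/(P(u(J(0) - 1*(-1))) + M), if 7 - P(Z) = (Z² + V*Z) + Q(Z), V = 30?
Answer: 1/821 ≈ 0.0012180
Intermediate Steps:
Q(d) = -7 + d + d² (Q(d) = -7 + (d*d + d) = -7 + (d² + d) = -7 + (d + d²) = -7 + d + d²)
P(Z) = 14 - 31*Z - 2*Z² (P(Z) = 7 - ((Z² + 30*Z) + (-7 + Z + Z²)) = 7 - (-7 + 2*Z² + 31*Z) = 7 + (7 - 31*Z - 2*Z²) = 14 - 31*Z - 2*Z²)
1/(P(u(J(0) - 1*(-1))) + M) = 1/((14 - 31*(0 - 1*(-1)) - 2*(0 - 1*(-1))²) + 840) = 1/((14 - 31*(0 + 1) - 2*(0 + 1)²) + 840) = 1/((14 - 31*1 - 2*1²) + 840) = 1/((14 - 31 - 2*1) + 840) = 1/((14 - 31 - 2) + 840) = 1/(-19 + 840) = 1/821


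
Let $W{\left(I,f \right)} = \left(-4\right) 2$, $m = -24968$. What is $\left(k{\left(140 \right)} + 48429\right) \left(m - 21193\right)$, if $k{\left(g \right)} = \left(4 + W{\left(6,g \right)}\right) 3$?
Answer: $-2234977137$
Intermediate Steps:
$W{\left(I,f \right)} = -8$
$k{\left(g \right)} = -12$ ($k{\left(g \right)} = \left(4 - 8\right) 3 = \left(-4\right) 3 = -12$)
$\left(k{\left(140 \right)} + 48429\right) \left(m - 21193\right) = \left(-12 + 48429\right) \left(-24968 - 21193\right) = 48417 \left(-46161\right) = -2234977137$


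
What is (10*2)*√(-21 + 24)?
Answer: 20*√3 ≈ 34.641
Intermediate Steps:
(10*2)*√(-21 + 24) = 20*√3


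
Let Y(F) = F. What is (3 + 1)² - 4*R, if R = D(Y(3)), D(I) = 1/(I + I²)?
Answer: 47/3 ≈ 15.667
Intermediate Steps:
R = 1/12 (R = 1/(3*(1 + 3)) = (⅓)/4 = (⅓)*(¼) = 1/12 ≈ 0.083333)
(3 + 1)² - 4*R = (3 + 1)² - 4*1/12 = 4² - ⅓ = 16 - ⅓ = 47/3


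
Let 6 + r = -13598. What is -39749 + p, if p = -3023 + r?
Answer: -56376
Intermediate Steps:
r = -13604 (r = -6 - 13598 = -13604)
p = -16627 (p = -3023 - 13604 = -16627)
-39749 + p = -39749 - 16627 = -56376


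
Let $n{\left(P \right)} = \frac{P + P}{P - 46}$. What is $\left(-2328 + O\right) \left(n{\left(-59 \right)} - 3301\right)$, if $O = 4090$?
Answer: $- \frac{610510094}{105} \approx -5.8144 \cdot 10^{6}$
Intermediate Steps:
$n{\left(P \right)} = \frac{2 P}{-46 + P}$
$\left(-2328 + O\right) \left(n{\left(-59 \right)} - 3301\right) = \left(-2328 + 4090\right) \left(2 \left(-59\right) \frac{1}{-46 - 59} - 3301\right) = 1762 \left(2 \left(-59\right) \frac{1}{-105} - 3301\right) = 1762 \left(2 \left(-59\right) \left(- \frac{1}{105}\right) - 3301\right) = 1762 \left(\frac{118}{105} - 3301\right) = 1762 \left(- \frac{346487}{105}\right) = - \frac{610510094}{105}$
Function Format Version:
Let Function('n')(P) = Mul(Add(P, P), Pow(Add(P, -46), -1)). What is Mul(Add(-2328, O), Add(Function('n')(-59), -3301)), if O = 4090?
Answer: Rational(-610510094, 105) ≈ -5.8144e+6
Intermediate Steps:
Function('n')(P) = Mul(2, P, Pow(Add(-46, P), -1)) (Function('n')(P) = Mul(Mul(2, P), Pow(Add(-46, P), -1)) = Mul(2, P, Pow(Add(-46, P), -1)))
Mul(Add(-2328, O), Add(Function('n')(-59), -3301)) = Mul(Add(-2328, 4090), Add(Mul(2, -59, Pow(Add(-46, -59), -1)), -3301)) = Mul(1762, Add(Mul(2, -59, Pow(-105, -1)), -3301)) = Mul(1762, Add(Mul(2, -59, Rational(-1, 105)), -3301)) = Mul(1762, Add(Rational(118, 105), -3301)) = Mul(1762, Rational(-346487, 105)) = Rational(-610510094, 105)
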